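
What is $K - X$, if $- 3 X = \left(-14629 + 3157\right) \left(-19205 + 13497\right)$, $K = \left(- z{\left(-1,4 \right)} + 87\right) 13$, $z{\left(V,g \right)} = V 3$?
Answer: $21828562$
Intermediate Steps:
$z{\left(V,g \right)} = 3 V$
$K = 1170$ ($K = \left(- 3 \left(-1\right) + 87\right) 13 = \left(\left(-1\right) \left(-3\right) + 87\right) 13 = \left(3 + 87\right) 13 = 90 \cdot 13 = 1170$)
$X = -21827392$ ($X = - \frac{\left(-14629 + 3157\right) \left(-19205 + 13497\right)}{3} = - \frac{\left(-11472\right) \left(-5708\right)}{3} = \left(- \frac{1}{3}\right) 65482176 = -21827392$)
$K - X = 1170 - -21827392 = 1170 + 21827392 = 21828562$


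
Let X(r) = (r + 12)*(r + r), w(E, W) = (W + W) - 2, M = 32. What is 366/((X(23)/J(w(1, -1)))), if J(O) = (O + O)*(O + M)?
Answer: -5856/115 ≈ -50.922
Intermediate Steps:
w(E, W) = -2 + 2*W (w(E, W) = 2*W - 2 = -2 + 2*W)
X(r) = 2*r*(12 + r) (X(r) = (12 + r)*(2*r) = 2*r*(12 + r))
J(O) = 2*O*(32 + O) (J(O) = (O + O)*(O + 32) = (2*O)*(32 + O) = 2*O*(32 + O))
366/((X(23)/J(w(1, -1)))) = 366/(((2*23*(12 + 23))/((2*(-2 + 2*(-1))*(32 + (-2 + 2*(-1))))))) = 366/(((2*23*35)/((2*(-2 - 2)*(32 + (-2 - 2)))))) = 366/((1610/((2*(-4)*(32 - 4))))) = 366/((1610/((2*(-4)*28)))) = 366/((1610/(-224))) = 366/((1610*(-1/224))) = 366/(-115/16) = 366*(-16/115) = -5856/115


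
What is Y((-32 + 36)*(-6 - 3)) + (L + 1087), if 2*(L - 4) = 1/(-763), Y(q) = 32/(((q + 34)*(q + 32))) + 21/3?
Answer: 1681651/1526 ≈ 1102.0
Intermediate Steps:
Y(q) = 7 + 32/((32 + q)*(34 + q)) (Y(q) = 32/(((34 + q)*(32 + q))) + 21*(1/3) = 32/(((32 + q)*(34 + q))) + 7 = 32*(1/((32 + q)*(34 + q))) + 7 = 32/((32 + q)*(34 + q)) + 7 = 7 + 32/((32 + q)*(34 + q)))
L = 6103/1526 (L = 4 + (1/2)/(-763) = 4 + (1/2)*(-1/763) = 4 - 1/1526 = 6103/1526 ≈ 3.9993)
Y((-32 + 36)*(-6 - 3)) + (L + 1087) = (7648 + 7*((-32 + 36)*(-6 - 3))**2 + 462*((-32 + 36)*(-6 - 3)))/(1088 + ((-32 + 36)*(-6 - 3))**2 + 66*((-32 + 36)*(-6 - 3))) + (6103/1526 + 1087) = (7648 + 7*(4*(-9))**2 + 462*(4*(-9)))/(1088 + (4*(-9))**2 + 66*(4*(-9))) + 1664865/1526 = (7648 + 7*(-36)**2 + 462*(-36))/(1088 + (-36)**2 + 66*(-36)) + 1664865/1526 = (7648 + 7*1296 - 16632)/(1088 + 1296 - 2376) + 1664865/1526 = (7648 + 9072 - 16632)/8 + 1664865/1526 = (1/8)*88 + 1664865/1526 = 11 + 1664865/1526 = 1681651/1526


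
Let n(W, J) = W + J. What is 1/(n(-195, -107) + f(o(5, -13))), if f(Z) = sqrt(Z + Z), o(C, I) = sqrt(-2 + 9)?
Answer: -1/(302 - sqrt(2)*7**(1/4)) ≈ -0.0033367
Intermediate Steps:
o(C, I) = sqrt(7)
f(Z) = sqrt(2)*sqrt(Z) (f(Z) = sqrt(2*Z) = sqrt(2)*sqrt(Z))
n(W, J) = J + W
1/(n(-195, -107) + f(o(5, -13))) = 1/((-107 - 195) + sqrt(2)*sqrt(sqrt(7))) = 1/(-302 + sqrt(2)*7**(1/4))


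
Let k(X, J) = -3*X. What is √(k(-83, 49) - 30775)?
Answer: I*√30526 ≈ 174.72*I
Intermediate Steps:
√(k(-83, 49) - 30775) = √(-3*(-83) - 30775) = √(249 - 30775) = √(-30526) = I*√30526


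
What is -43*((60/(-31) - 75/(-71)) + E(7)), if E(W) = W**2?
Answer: -4554302/2201 ≈ -2069.2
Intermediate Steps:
-43*((60/(-31) - 75/(-71)) + E(7)) = -43*((60/(-31) - 75/(-71)) + 7**2) = -43*((60*(-1/31) - 75*(-1/71)) + 49) = -43*((-60/31 + 75/71) + 49) = -43*(-1935/2201 + 49) = -43*105914/2201 = -4554302/2201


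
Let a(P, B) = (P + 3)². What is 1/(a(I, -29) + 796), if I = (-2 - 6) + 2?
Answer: 1/805 ≈ 0.0012422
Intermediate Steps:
I = -6 (I = -8 + 2 = -6)
a(P, B) = (3 + P)²
1/(a(I, -29) + 796) = 1/((3 - 6)² + 796) = 1/((-3)² + 796) = 1/(9 + 796) = 1/805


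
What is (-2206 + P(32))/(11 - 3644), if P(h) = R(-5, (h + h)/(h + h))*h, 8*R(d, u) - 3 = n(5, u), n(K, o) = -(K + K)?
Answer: 2234/3633 ≈ 0.61492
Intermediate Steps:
n(K, o) = -2*K
R(d, u) = -7/8 (R(d, u) = 3/8 + (-2*5)/8 = 3/8 + (1/8)*(-10) = 3/8 - 5/4 = -7/8)
P(h) = -7*h/8
(-2206 + P(32))/(11 - 3644) = (-2206 - 7/8*32)/(11 - 3644) = (-2206 - 28)/(-3633) = -2234*(-1/3633) = 2234/3633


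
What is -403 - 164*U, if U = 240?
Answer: -39763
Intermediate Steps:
-403 - 164*U = -403 - 164*240 = -403 - 39360 = -39763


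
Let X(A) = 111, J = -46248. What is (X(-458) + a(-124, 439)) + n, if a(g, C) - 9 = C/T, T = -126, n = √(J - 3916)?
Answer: 14681/126 + 2*I*√12541 ≈ 116.52 + 223.97*I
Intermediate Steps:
n = 2*I*√12541 (n = √(-46248 - 3916) = √(-50164) = 2*I*√12541 ≈ 223.97*I)
a(g, C) = 9 - C/126 (a(g, C) = 9 + C/(-126) = 9 + C*(-1/126) = 9 - C/126)
(X(-458) + a(-124, 439)) + n = (111 + (9 - 1/126*439)) + 2*I*√12541 = (111 + (9 - 439/126)) + 2*I*√12541 = (111 + 695/126) + 2*I*√12541 = 14681/126 + 2*I*√12541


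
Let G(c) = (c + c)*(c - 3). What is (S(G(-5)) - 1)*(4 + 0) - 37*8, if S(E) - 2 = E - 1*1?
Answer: 24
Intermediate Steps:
G(c) = 2*c*(-3 + c) (G(c) = (2*c)*(-3 + c) = 2*c*(-3 + c))
S(E) = 1 + E (S(E) = 2 + (E - 1*1) = 2 + (E - 1) = 2 + (-1 + E) = 1 + E)
(S(G(-5)) - 1)*(4 + 0) - 37*8 = ((1 + 2*(-5)*(-3 - 5)) - 1)*(4 + 0) - 37*8 = ((1 + 2*(-5)*(-8)) - 1)*4 - 296 = ((1 + 80) - 1)*4 - 296 = (81 - 1)*4 - 296 = 80*4 - 296 = 320 - 296 = 24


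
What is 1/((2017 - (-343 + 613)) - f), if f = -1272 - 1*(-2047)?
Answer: 1/972 ≈ 0.0010288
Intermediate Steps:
f = 775 (f = -1272 + 2047 = 775)
1/((2017 - (-343 + 613)) - f) = 1/((2017 - (-343 + 613)) - 1*775) = 1/((2017 - 1*270) - 775) = 1/((2017 - 270) - 775) = 1/(1747 - 775) = 1/972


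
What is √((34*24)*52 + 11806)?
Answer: √54238 ≈ 232.89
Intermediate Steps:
√((34*24)*52 + 11806) = √(816*52 + 11806) = √(42432 + 11806) = √54238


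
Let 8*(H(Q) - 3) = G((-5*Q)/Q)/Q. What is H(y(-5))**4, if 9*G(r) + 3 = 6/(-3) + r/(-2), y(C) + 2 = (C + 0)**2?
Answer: 9726843482307121/120326507790336 ≈ 80.837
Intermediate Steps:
y(C) = -2 + C**2 (y(C) = -2 + (C + 0)**2 = -2 + C**2)
G(r) = -5/9 - r/18 (G(r) = -1/3 + (6/(-3) + r/(-2))/9 = -1/3 + (6*(-1/3) + r*(-1/2))/9 = -1/3 + (-2 - r/2)/9 = -1/3 + (-2/9 - r/18) = -5/9 - r/18)
H(Q) = 3 - 5/(144*Q) (H(Q) = 3 + ((-5/9 - (-5*Q)/(18*Q))/Q)/8 = 3 + ((-5/9 - 1/18*(-5))/Q)/8 = 3 + ((-5/9 + 5/18)/Q)/8 = 3 + (-5/(18*Q))/8 = 3 - 5/(144*Q))
H(y(-5))**4 = (3 - 5/(144*(-2 + (-5)**2)))**4 = (3 - 5/(144*(-2 + 25)))**4 = (3 - 5/144/23)**4 = (3 - 5/144*1/23)**4 = (3 - 5/3312)**4 = (9931/3312)**4 = 9726843482307121/120326507790336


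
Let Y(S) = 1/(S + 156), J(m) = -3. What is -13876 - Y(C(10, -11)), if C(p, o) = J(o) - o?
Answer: -2275665/164 ≈ -13876.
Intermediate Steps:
C(p, o) = -3 - o
Y(S) = 1/(156 + S)
-13876 - Y(C(10, -11)) = -13876 - 1/(156 + (-3 - 1*(-11))) = -13876 - 1/(156 + (-3 + 11)) = -13876 - 1/(156 + 8) = -13876 - 1/164 = -2275665/164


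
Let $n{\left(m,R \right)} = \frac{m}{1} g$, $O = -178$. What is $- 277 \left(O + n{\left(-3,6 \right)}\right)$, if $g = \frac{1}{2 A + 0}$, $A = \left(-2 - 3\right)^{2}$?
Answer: $\frac{2466131}{50} \approx 49323.0$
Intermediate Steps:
$A = 25$ ($A = \left(-5\right)^{2} = 25$)
$g = \frac{1}{50}$ ($g = \frac{1}{2 \cdot 25 + 0} = \frac{1}{50 + 0} = \frac{1}{50} \approx 0.02$)
$n{\left(m,R \right)} = \frac{m}{50}$ ($n{\left(m,R \right)} = \frac{m}{1} \cdot \frac{1}{50} = m 1 \cdot \frac{1}{50} = m \frac{1}{50} = \frac{m}{50}$)
$- 277 \left(O + n{\left(-3,6 \right)}\right) = - 277 \left(-178 + \frac{1}{50} \left(-3\right)\right) = - 277 \left(-178 - \frac{3}{50}\right) = \left(-277\right) \left(- \frac{8903}{50}\right) = \frac{2466131}{50}$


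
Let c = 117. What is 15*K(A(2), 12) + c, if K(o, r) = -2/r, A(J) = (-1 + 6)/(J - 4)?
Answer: 229/2 ≈ 114.50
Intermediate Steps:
A(J) = 5/(-4 + J)
15*K(A(2), 12) + c = 15*(-2/12) + 117 = 15*(-2*1/12) + 117 = 15*(-⅙) + 117 = -5/2 + 117 = 229/2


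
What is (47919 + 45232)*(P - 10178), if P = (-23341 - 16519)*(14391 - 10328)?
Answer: -15086862459058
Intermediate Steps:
P = -161951180 (P = -39860*4063 = -161951180)
(47919 + 45232)*(P - 10178) = (47919 + 45232)*(-161951180 - 10178) = 93151*(-161961358) = -15086862459058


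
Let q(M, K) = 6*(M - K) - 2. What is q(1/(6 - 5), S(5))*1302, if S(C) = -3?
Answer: 28644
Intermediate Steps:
q(M, K) = -2 - 6*K + 6*M (q(M, K) = (-6*K + 6*M) - 2 = -2 - 6*K + 6*M)
q(1/(6 - 5), S(5))*1302 = (-2 - 6*(-3) + 6/(6 - 5))*1302 = (-2 + 18 + 6/1)*1302 = (-2 + 18 + 6*1)*1302 = (-2 + 18 + 6)*1302 = 22*1302 = 28644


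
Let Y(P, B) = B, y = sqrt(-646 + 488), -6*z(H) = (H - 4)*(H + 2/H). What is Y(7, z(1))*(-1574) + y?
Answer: -2361 + I*sqrt(158) ≈ -2361.0 + 12.57*I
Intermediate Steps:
z(H) = -(-4 + H)*(H + 2/H)/6 (z(H) = -(H - 4)*(H + 2/H)/6 = -(-4 + H)*(H + 2/H)/6)
y = I*sqrt(158) (y = sqrt(-158) = I*sqrt(158) ≈ 12.57*I)
Y(7, z(1))*(-1574) + y = ((1/6)*(8 - 1*1*(2 + 1**2 - 4*1))/1)*(-1574) + I*sqrt(158) = ((1/6)*1*(8 - 1*1*(2 + 1 - 4)))*(-1574) + I*sqrt(158) = ((1/6)*1*(8 - 1*1*(-1)))*(-1574) + I*sqrt(158) = ((1/6)*1*(8 + 1))*(-1574) + I*sqrt(158) = ((1/6)*1*9)*(-1574) + I*sqrt(158) = (3/2)*(-1574) + I*sqrt(158) = -2361 + I*sqrt(158)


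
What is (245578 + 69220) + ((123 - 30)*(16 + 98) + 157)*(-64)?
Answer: -373778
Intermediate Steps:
(245578 + 69220) + ((123 - 30)*(16 + 98) + 157)*(-64) = 314798 + (93*114 + 157)*(-64) = 314798 + (10602 + 157)*(-64) = 314798 + 10759*(-64) = 314798 - 688576 = -373778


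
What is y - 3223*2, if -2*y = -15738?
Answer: 1423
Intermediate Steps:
y = 7869 (y = -½*(-15738) = 7869)
y - 3223*2 = 7869 - 3223*2 = 7869 - 6446 = 1423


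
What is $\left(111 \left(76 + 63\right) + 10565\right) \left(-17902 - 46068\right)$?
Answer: $-1662836180$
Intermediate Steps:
$\left(111 \left(76 + 63\right) + 10565\right) \left(-17902 - 46068\right) = \left(111 \cdot 139 + 10565\right) \left(-63970\right) = \left(15429 + 10565\right) \left(-63970\right) = 25994 \left(-63970\right) = -1662836180$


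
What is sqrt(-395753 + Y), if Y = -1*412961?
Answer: I*sqrt(808714) ≈ 899.29*I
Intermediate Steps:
Y = -412961
sqrt(-395753 + Y) = sqrt(-395753 - 412961) = sqrt(-808714) = I*sqrt(808714)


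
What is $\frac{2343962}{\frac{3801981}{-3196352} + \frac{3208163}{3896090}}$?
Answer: $- \frac{14595001762406750080}{2279220966457} \approx -6.4035 \cdot 10^{6}$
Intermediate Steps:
$\frac{2343962}{\frac{3801981}{-3196352} + \frac{3208163}{3896090}} = \frac{2343962}{3801981 \left(- \frac{1}{3196352}\right) + 3208163 \cdot \frac{1}{3896090}} = \frac{2343962}{- \frac{3801981}{3196352} + \frac{3208163}{3896090}} = \frac{2343962}{- \frac{2279220966457}{6226637531840}} = 2343962 \left(- \frac{6226637531840}{2279220966457}\right) = - \frac{14595001762406750080}{2279220966457}$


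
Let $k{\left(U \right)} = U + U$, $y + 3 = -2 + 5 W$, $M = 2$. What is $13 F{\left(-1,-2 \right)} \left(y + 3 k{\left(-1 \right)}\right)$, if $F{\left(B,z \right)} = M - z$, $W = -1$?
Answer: $-832$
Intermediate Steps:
$y = -10$ ($y = -3 + \left(-2 + 5 \left(-1\right)\right) = -3 - 7 = -10$)
$k{\left(U \right)} = 2 U$
$F{\left(B,z \right)} = 2 - z$
$13 F{\left(-1,-2 \right)} \left(y + 3 k{\left(-1 \right)}\right) = 13 \left(2 - -2\right) \left(-10 + 3 \cdot 2 \left(-1\right)\right) = 13 \left(2 + 2\right) \left(-10 + 3 \left(-2\right)\right) = 13 \cdot 4 \left(-10 - 6\right) = 52 \left(-16\right) = -832$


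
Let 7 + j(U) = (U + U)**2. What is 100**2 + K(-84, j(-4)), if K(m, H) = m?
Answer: 9916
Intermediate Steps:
j(U) = -7 + 4*U**2 (j(U) = -7 + (U + U)**2 = -7 + (2*U)**2 = -7 + 4*U**2)
100**2 + K(-84, j(-4)) = 100**2 - 84 = 10000 - 84 = 9916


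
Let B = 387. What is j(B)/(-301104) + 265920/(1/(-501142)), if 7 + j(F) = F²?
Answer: -20063113647788161/150552 ≈ -1.3326e+11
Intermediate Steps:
j(F) = -7 + F²
j(B)/(-301104) + 265920/(1/(-501142)) = (-7 + 387²)/(-301104) + 265920/(1/(-501142)) = (-7 + 149769)*(-1/301104) + 265920/(-1/501142) = 149762*(-1/301104) + 265920*(-501142) = -74881/150552 - 133263680640 = -20063113647788161/150552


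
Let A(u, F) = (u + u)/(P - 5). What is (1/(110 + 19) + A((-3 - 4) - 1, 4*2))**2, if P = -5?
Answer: 1075369/416025 ≈ 2.5849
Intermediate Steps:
A(u, F) = -u/5 (A(u, F) = (u + u)/(-5 - 5) = (2*u)/(-10) = (2*u)*(-1/10) = -u/5)
(1/(110 + 19) + A((-3 - 4) - 1, 4*2))**2 = (1/(110 + 19) - ((-3 - 4) - 1)/5)**2 = (1/129 - (-7 - 1)/5)**2 = (1/129 - 1/5*(-8))**2 = (1/129 + 8/5)**2 = (1037/645)**2 = 1075369/416025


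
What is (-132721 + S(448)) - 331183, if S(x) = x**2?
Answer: -263200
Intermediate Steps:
(-132721 + S(448)) - 331183 = (-132721 + 448**2) - 331183 = (-132721 + 200704) - 331183 = 67983 - 331183 = -263200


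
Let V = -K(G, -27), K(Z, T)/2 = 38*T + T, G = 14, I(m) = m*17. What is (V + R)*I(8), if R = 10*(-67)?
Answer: 195296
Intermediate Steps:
I(m) = 17*m
R = -670
K(Z, T) = 78*T (K(Z, T) = 2*(38*T + T) = 2*(39*T) = 78*T)
V = 2106 (V = -78*(-27) = -1*(-2106) = 2106)
(V + R)*I(8) = (2106 - 670)*(17*8) = 1436*136 = 195296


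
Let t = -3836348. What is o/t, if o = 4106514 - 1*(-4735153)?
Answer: -8841667/3836348 ≈ -2.3047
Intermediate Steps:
o = 8841667 (o = 4106514 + 4735153 = 8841667)
o/t = 8841667/(-3836348) = 8841667*(-1/3836348) = -8841667/3836348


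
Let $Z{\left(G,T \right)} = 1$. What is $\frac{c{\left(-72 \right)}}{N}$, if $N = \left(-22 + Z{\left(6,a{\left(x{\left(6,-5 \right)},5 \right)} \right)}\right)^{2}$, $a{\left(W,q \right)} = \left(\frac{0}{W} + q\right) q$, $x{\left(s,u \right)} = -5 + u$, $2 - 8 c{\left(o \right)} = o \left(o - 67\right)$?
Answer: $- \frac{5003}{1764} \approx -2.8362$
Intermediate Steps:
$c{\left(o \right)} = \frac{1}{4} - \frac{o \left(-67 + o\right)}{8}$ ($c{\left(o \right)} = \frac{1}{4} - \frac{o \left(o - 67\right)}{8} = \frac{1}{4} - \frac{o \left(-67 + o\right)}{8}$)
$a{\left(W,q \right)} = q^{2}$ ($a{\left(W,q \right)} = \left(0 + q\right) q = q q = q^{2}$)
$N = 441$ ($N = \left(-22 + 1\right)^{2} = \left(-21\right)^{2} = 441$)
$\frac{c{\left(-72 \right)}}{N} = \frac{\frac{1}{4} - \frac{\left(-72\right)^{2}}{8} + \frac{67}{8} \left(-72\right)}{441} = \left(\frac{1}{4} - 648 - 603\right) \frac{1}{441} = \left(- \frac{5003}{4}\right) \frac{1}{441} = - \frac{5003}{1764}$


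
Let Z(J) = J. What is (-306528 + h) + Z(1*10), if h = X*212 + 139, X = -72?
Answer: -321643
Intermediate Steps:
h = -15125 (h = -72*212 + 139 = -15264 + 139 = -15125)
(-306528 + h) + Z(1*10) = (-306528 - 15125) + 1*10 = -321653 + 10 = -321643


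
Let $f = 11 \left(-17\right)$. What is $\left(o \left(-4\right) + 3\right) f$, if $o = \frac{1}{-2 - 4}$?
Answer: $- \frac{2057}{3} \approx -685.67$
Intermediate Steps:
$o = - \frac{1}{6}$ ($o = \frac{1}{-6} = - \frac{1}{6} \approx -0.16667$)
$f = -187$
$\left(o \left(-4\right) + 3\right) f = \left(\left(- \frac{1}{6}\right) \left(-4\right) + 3\right) \left(-187\right) = \left(\frac{2}{3} + 3\right) \left(-187\right) = \frac{11}{3} \left(-187\right) = - \frac{2057}{3}$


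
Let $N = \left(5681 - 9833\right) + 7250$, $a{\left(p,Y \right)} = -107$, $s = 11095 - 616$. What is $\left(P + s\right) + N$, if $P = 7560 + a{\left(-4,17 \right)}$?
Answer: $21030$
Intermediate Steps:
$s = 10479$ ($s = 11095 - 616 = 10479$)
$P = 7453$ ($P = 7560 - 107 = 7453$)
$N = 3098$ ($N = -4152 + 7250 = 3098$)
$\left(P + s\right) + N = \left(7453 + 10479\right) + 3098 = 17932 + 3098 = 21030$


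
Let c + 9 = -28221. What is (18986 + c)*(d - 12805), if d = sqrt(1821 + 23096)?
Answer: 118369420 - 9244*sqrt(24917) ≈ 1.1691e+8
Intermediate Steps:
d = sqrt(24917) ≈ 157.85
c = -28230 (c = -9 - 28221 = -28230)
(18986 + c)*(d - 12805) = (18986 - 28230)*(sqrt(24917) - 12805) = -9244*(-12805 + sqrt(24917)) = 118369420 - 9244*sqrt(24917)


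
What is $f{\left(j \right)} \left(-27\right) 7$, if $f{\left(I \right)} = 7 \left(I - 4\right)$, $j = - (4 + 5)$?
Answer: $17199$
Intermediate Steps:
$j = -9$ ($j = \left(-1\right) 9 = -9$)
$f{\left(I \right)} = -28 + 7 I$ ($f{\left(I \right)} = 7 \left(-4 + I\right) = -28 + 7 I$)
$f{\left(j \right)} \left(-27\right) 7 = \left(-28 + 7 \left(-9\right)\right) \left(-27\right) 7 = \left(-28 - 63\right) \left(-27\right) 7 = \left(-91\right) \left(-27\right) 7 = 2457 \cdot 7 = 17199$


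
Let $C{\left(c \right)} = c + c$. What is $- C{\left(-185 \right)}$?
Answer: $370$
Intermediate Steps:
$C{\left(c \right)} = 2 c$
$- C{\left(-185 \right)} = - 2 \left(-185\right) = \left(-1\right) \left(-370\right) = 370$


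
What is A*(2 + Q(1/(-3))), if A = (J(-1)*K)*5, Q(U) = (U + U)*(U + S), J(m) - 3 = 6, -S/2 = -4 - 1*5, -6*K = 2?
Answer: 440/3 ≈ 146.67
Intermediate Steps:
K = -⅓ (K = -⅙*2 = -⅓ ≈ -0.33333)
S = 18 (S = -2*(-4 - 1*5) = -2*(-4 - 5) = -2*(-9) = 18)
J(m) = 9 (J(m) = 3 + 6 = 9)
Q(U) = 2*U*(18 + U) (Q(U) = (U + U)*(U + 18) = (2*U)*(18 + U) = 2*U*(18 + U))
A = -15 (A = (9*(-⅓))*5 = -3*5 = -15)
A*(2 + Q(1/(-3))) = -15*(2 + 2*(18 + 1/(-3))/(-3)) = -15*(2 + 2*(-⅓)*(18 - ⅓)) = -15*(2 + 2*(-⅓)*(53/3)) = -15*(2 - 106/9) = -15*(-88/9) = 440/3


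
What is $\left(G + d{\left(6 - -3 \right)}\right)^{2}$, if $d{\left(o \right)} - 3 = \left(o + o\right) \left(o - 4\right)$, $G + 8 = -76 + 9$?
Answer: $324$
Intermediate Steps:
$G = -75$ ($G = -8 + \left(-76 + 9\right) = -8 - 67 = -75$)
$d{\left(o \right)} = 3 + 2 o \left(-4 + o\right)$ ($d{\left(o \right)} = 3 + \left(o + o\right) \left(o - 4\right) = 3 + 2 o \left(-4 + o\right)$)
$\left(G + d{\left(6 - -3 \right)}\right)^{2} = \left(-75 + \left(3 - 8 \left(6 - -3\right) + 2 \left(6 - -3\right)^{2}\right)\right)^{2} = \left(-75 + \left(3 - 8 \left(6 + 3\right) + 2 \left(6 + 3\right)^{2}\right)\right)^{2} = \left(-75 + \left(3 - 72 + 2 \cdot 9^{2}\right)\right)^{2} = \left(-75 + \left(3 - 72 + 2 \cdot 81\right)\right)^{2} = \left(-75 + \left(3 - 72 + 162\right)\right)^{2} = \left(-75 + 93\right)^{2} = 18^{2} = 324$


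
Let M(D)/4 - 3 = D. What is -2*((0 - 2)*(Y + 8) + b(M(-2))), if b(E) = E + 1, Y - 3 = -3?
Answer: 22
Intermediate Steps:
Y = 0 (Y = 3 - 3 = 0)
M(D) = 12 + 4*D
b(E) = 1 + E
-2*((0 - 2)*(Y + 8) + b(M(-2))) = -2*((0 - 2)*(0 + 8) + (1 + (12 + 4*(-2)))) = -2*(-2*8 + (1 + (12 - 8))) = -2*(-16 + (1 + 4)) = -2*(-16 + 5) = -2*(-11) = 22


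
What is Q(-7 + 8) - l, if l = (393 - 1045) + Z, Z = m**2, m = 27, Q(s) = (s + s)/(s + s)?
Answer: -76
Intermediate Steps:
Q(s) = 1 (Q(s) = (2*s)/((2*s)) = (2*s)*(1/(2*s)) = 1)
Z = 729 (Z = 27**2 = 729)
l = 77 (l = (393 - 1045) + 729 = -652 + 729 = 77)
Q(-7 + 8) - l = 1 - 1*77 = 1 - 77 = -76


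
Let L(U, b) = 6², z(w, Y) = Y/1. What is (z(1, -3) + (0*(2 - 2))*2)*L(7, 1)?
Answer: -108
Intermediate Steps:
z(w, Y) = Y (z(w, Y) = Y*1 = Y)
L(U, b) = 36
(z(1, -3) + (0*(2 - 2))*2)*L(7, 1) = (-3 + (0*(2 - 2))*2)*36 = (-3 + (0*0)*2)*36 = (-3 + 0*2)*36 = (-3 + 0)*36 = -3*36 = -108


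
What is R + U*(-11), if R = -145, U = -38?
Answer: 273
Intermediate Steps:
R + U*(-11) = -145 - 38*(-11) = -145 + 418 = 273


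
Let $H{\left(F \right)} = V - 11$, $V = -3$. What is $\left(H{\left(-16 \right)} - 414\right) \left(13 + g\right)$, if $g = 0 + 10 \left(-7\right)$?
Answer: $24396$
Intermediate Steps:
$H{\left(F \right)} = -14$ ($H{\left(F \right)} = -3 - 11 = -14$)
$g = -70$ ($g = 0 - 70 = -70$)
$\left(H{\left(-16 \right)} - 414\right) \left(13 + g\right) = \left(-14 - 414\right) \left(13 - 70\right) = \left(-428\right) \left(-57\right) = 24396$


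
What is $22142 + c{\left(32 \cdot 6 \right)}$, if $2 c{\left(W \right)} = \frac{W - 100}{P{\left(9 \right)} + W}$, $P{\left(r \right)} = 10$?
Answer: $\frac{2236365}{101} \approx 22142.0$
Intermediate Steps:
$c{\left(W \right)} = \frac{-100 + W}{2 \left(10 + W\right)}$ ($c{\left(W \right)} = \frac{\left(W - 100\right) \frac{1}{10 + W}}{2} = \frac{\left(-100 + W\right) \frac{1}{10 + W}}{2} = \frac{\frac{1}{10 + W} \left(-100 + W\right)}{2} = \frac{-100 + W}{2 \left(10 + W\right)}$)
$22142 + c{\left(32 \cdot 6 \right)} = 22142 + \frac{-100 + 32 \cdot 6}{2 \left(10 + 32 \cdot 6\right)} = 22142 + \frac{-100 + 192}{2 \left(10 + 192\right)} = 22142 + \frac{1}{2} \cdot \frac{1}{202} \cdot 92 = 22142 + \frac{23}{101} = \frac{2236365}{101}$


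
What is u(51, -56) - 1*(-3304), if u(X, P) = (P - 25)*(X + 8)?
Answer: -1475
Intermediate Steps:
u(X, P) = (-25 + P)*(8 + X)
u(51, -56) - 1*(-3304) = (-200 - 25*51 + 8*(-56) - 56*51) - 1*(-3304) = (-200 - 1275 - 448 - 2856) + 3304 = -4779 + 3304 = -1475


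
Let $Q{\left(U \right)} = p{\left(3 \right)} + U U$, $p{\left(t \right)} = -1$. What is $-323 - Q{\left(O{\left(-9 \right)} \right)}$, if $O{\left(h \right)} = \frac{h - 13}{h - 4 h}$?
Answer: $- \frac{235222}{729} \approx -322.66$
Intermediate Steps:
$O{\left(h \right)} = - \frac{-13 + h}{3 h}$ ($O{\left(h \right)} = \frac{-13 + h}{\left(-3\right) h} = \left(-13 + h\right) \left(- \frac{1}{3 h}\right) = - \frac{-13 + h}{3 h}$)
$Q{\left(U \right)} = -1 + U^{2}$ ($Q{\left(U \right)} = -1 + U U = -1 + U^{2}$)
$-323 - Q{\left(O{\left(-9 \right)} \right)} = -323 - \left(-1 + \left(\frac{13 - -9}{3 \left(-9\right)}\right)^{2}\right) = -323 - \left(-1 + \left(\frac{1}{3} \left(- \frac{1}{9}\right) \left(13 + 9\right)\right)^{2}\right) = -323 - \left(-1 + \left(\frac{1}{3} \left(- \frac{1}{9}\right) 22\right)^{2}\right) = -323 - \left(-1 + \left(- \frac{22}{27}\right)^{2}\right) = -323 - \left(-1 + \frac{484}{729}\right) = -323 - - \frac{245}{729} = -323 + \frac{245}{729} = - \frac{235222}{729}$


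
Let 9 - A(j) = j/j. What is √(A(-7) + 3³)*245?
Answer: 245*√35 ≈ 1449.4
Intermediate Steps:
A(j) = 8 (A(j) = 9 - j/j = 9 - 1*1 = 9 - 1 = 8)
√(A(-7) + 3³)*245 = √(8 + 3³)*245 = √(8 + 27)*245 = √35*245 = 245*√35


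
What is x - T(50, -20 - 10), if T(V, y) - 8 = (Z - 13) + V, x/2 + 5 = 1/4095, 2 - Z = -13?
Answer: -286648/4095 ≈ -70.000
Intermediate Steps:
Z = 15 (Z = 2 - 1*(-13) = 2 + 13 = 15)
x = -40948/4095 (x = -10 + 2/4095 = -40948/4095 ≈ -9.9995)
T(V, y) = 10 + V (T(V, y) = 8 + ((15 - 13) + V) = 8 + (2 + V) = 10 + V)
x - T(50, -20 - 10) = -40948/4095 - (10 + 50) = -40948/4095 - 1*60 = -40948/4095 - 60 = -286648/4095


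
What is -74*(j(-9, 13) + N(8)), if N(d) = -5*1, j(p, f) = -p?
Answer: -296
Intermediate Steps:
N(d) = -5
-74*(j(-9, 13) + N(8)) = -74*(-1*(-9) - 5) = -74*(9 - 5) = -74*4 = -296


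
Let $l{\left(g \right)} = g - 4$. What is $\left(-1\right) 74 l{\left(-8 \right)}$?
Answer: $888$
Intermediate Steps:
$l{\left(g \right)} = -4 + g$
$\left(-1\right) 74 l{\left(-8 \right)} = \left(-1\right) 74 \left(-4 - 8\right) = \left(-74\right) \left(-12\right) = 888$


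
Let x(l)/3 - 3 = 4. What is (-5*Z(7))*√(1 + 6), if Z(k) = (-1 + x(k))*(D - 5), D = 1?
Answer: 400*√7 ≈ 1058.3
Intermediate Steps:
x(l) = 21 (x(l) = 9 + 3*4 = 9 + 12 = 21)
Z(k) = -80 (Z(k) = (-1 + 21)*(1 - 5) = 20*(-4) = -80)
(-5*Z(7))*√(1 + 6) = (-5*(-80))*√(1 + 6) = 400*√7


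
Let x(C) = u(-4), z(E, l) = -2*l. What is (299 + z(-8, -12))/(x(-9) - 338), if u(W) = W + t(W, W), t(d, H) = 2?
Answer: -19/20 ≈ -0.95000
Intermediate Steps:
u(W) = 2 + W (u(W) = W + 2 = 2 + W)
x(C) = -2 (x(C) = 2 - 4 = -2)
(299 + z(-8, -12))/(x(-9) - 338) = (299 - 2*(-12))/(-2 - 338) = (299 + 24)/(-340) = 323*(-1/340) = -19/20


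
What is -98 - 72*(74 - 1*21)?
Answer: -3914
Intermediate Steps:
-98 - 72*(74 - 1*21) = -98 - 72*(74 - 21) = -98 - 72*53 = -98 - 3816 = -3914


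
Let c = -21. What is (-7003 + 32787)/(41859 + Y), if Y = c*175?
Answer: 3223/4773 ≈ 0.67526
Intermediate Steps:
Y = -3675 (Y = -21*175 = -3675)
(-7003 + 32787)/(41859 + Y) = (-7003 + 32787)/(41859 - 3675) = 25784/38184 = 25784*(1/38184) = 3223/4773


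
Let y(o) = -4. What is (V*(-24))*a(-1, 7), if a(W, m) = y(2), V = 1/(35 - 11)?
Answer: 4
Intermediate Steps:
V = 1/24 ≈ 0.041667
a(W, m) = -4
(V*(-24))*a(-1, 7) = ((1/24)*(-24))*(-4) = -1*(-4) = 4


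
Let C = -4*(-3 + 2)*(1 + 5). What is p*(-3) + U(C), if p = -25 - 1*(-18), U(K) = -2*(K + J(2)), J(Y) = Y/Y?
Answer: -29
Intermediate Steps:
J(Y) = 1
C = 24 (C = -(-4)*6 = -4*(-6) = 24)
U(K) = -2 - 2*K (U(K) = -2*(K + 1) = -2*(1 + K) = -2 - 2*K)
p = -7 (p = -25 + 18 = -7)
p*(-3) + U(C) = -7*(-3) + (-2 - 2*24) = 21 + (-2 - 48) = 21 - 50 = -29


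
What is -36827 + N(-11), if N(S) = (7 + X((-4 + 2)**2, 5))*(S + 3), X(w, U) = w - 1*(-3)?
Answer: -36939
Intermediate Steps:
X(w, U) = 3 + w (X(w, U) = w + 3 = 3 + w)
N(S) = 42 + 14*S (N(S) = (7 + (3 + (-4 + 2)**2))*(S + 3) = (7 + (3 + (-2)**2))*(3 + S) = (7 + (3 + 4))*(3 + S) = (7 + 7)*(3 + S) = 14*(3 + S) = 42 + 14*S)
-36827 + N(-11) = -36827 + (42 + 14*(-11)) = -36827 + (42 - 154) = -36827 - 112 = -36939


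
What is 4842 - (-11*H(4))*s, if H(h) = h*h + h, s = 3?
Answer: 5502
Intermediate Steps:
H(h) = h + h**2 (H(h) = h**2 + h = h + h**2)
4842 - (-11*H(4))*s = 4842 - (-44*(1 + 4))*3 = 4842 - (-44*5)*3 = 4842 - (-11*20)*3 = 4842 - (-220)*3 = 4842 - 1*(-660) = 4842 + 660 = 5502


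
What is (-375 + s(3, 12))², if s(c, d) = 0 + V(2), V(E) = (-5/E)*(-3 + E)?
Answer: 555025/4 ≈ 1.3876e+5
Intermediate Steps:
V(E) = -5*(-3 + E)/E
s(c, d) = 5/2 (s(c, d) = 0 + (-5 + 15/2) = 0 + 5/2 = 5/2)
(-375 + s(3, 12))² = (-375 + 5/2)² = (-745/2)² = 555025/4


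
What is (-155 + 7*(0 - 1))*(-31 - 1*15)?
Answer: 7452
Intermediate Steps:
(-155 + 7*(0 - 1))*(-31 - 1*15) = (-155 + 7*(-1))*(-31 - 15) = (-155 - 7)*(-46) = -162*(-46) = 7452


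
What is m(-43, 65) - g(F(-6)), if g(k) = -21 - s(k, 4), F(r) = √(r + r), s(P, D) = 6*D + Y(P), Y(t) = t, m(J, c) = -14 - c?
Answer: -34 + 2*I*√3 ≈ -34.0 + 3.4641*I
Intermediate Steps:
s(P, D) = P + 6*D (s(P, D) = 6*D + P = P + 6*D)
F(r) = √2*√r (F(r) = √(2*r) = √2*√r)
g(k) = -45 - k (g(k) = -21 - (k + 6*4) = -21 - (k + 24) = -21 - (24 + k) = -21 + (-24 - k) = -45 - k)
m(-43, 65) - g(F(-6)) = (-14 - 1*65) - (-45 - √2*√(-6)) = (-14 - 65) - (-45 - √2*I*√6) = -79 - (-45 - 2*I*√3) = -79 + (45 + 2*I*√3) = -34 + 2*I*√3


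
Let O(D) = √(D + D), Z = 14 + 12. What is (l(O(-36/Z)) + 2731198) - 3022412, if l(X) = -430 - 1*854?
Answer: -292498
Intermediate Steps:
Z = 26
O(D) = √2*√D (O(D) = √(2*D) = √2*√D)
l(X) = -1284 (l(X) = -430 - 854 = -1284)
(l(O(-36/Z)) + 2731198) - 3022412 = (-1284 + 2731198) - 3022412 = 2729914 - 3022412 = -292498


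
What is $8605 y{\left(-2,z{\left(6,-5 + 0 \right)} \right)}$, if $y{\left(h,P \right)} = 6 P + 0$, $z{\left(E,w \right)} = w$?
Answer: $-258150$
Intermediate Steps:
$y{\left(h,P \right)} = 6 P$
$8605 y{\left(-2,z{\left(6,-5 + 0 \right)} \right)} = 8605 \cdot 6 \left(-5 + 0\right) = 8605 \cdot 6 \left(-5\right) = 8605 \left(-30\right) = -258150$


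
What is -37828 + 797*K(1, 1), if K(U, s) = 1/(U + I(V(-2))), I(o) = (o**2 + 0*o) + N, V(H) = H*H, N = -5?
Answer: -453139/12 ≈ -37762.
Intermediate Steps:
V(H) = H**2
I(o) = -5 + o**2 (I(o) = (o**2 + 0*o) - 5 = (o**2 + 0) - 5 = o**2 - 5 = -5 + o**2)
K(U, s) = 1/(11 + U) (K(U, s) = 1/(U + (-5 + ((-2)**2)**2)) = 1/(U + (-5 + 4**2)) = 1/(U + (-5 + 16)) = 1/(U + 11) = 1/(11 + U))
-37828 + 797*K(1, 1) = -37828 + 797/(11 + 1) = -37828 + 797/12 = -453139/12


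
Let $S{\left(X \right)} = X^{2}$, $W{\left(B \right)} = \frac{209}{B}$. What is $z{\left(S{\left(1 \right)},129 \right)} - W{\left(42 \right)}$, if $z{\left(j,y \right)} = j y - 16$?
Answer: $\frac{4537}{42} \approx 108.02$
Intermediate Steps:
$z{\left(j,y \right)} = -16 + j y$
$z{\left(S{\left(1 \right)},129 \right)} - W{\left(42 \right)} = \left(-16 + 1^{2} \cdot 129\right) - \frac{209}{42} = \left(-16 + 1 \cdot 129\right) - 209 \cdot \frac{1}{42} = \left(-16 + 129\right) - \frac{209}{42} = 113 - \frac{209}{42} = \frac{4537}{42}$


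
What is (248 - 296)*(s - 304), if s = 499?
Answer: -9360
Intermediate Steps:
(248 - 296)*(s - 304) = (248 - 296)*(499 - 304) = -48*195 = -9360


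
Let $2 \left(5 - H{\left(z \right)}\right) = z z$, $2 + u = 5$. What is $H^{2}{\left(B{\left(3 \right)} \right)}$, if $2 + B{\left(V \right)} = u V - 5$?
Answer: $9$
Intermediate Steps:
$u = 3$ ($u = -2 + 5 = 3$)
$B{\left(V \right)} = -7 + 3 V$ ($B{\left(V \right)} = -2 + \left(3 V - 5\right) = -2 + \left(-5 + 3 V\right) = -7 + 3 V$)
$H{\left(z \right)} = 5 - \frac{z^{2}}{2}$ ($H{\left(z \right)} = 5 - \frac{z z}{2} = 5 - \frac{z^{2}}{2}$)
$H^{2}{\left(B{\left(3 \right)} \right)} = \left(5 - \frac{\left(-7 + 3 \cdot 3\right)^{2}}{2}\right)^{2} = \left(5 - \frac{\left(-7 + 9\right)^{2}}{2}\right)^{2} = \left(5 - \frac{2^{2}}{2}\right)^{2} = \left(5 - 2\right)^{2} = 3^{2} = 9$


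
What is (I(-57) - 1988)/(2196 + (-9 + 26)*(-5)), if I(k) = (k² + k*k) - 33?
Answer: 4477/2111 ≈ 2.1208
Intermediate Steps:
I(k) = -33 + 2*k² (I(k) = (k² + k²) - 33 = 2*k² - 33 = -33 + 2*k²)
(I(-57) - 1988)/(2196 + (-9 + 26)*(-5)) = ((-33 + 2*(-57)²) - 1988)/(2196 + (-9 + 26)*(-5)) = ((-33 + 2*3249) - 1988)/(2196 + 17*(-5)) = ((-33 + 6498) - 1988)/(2196 - 85) = (6465 - 1988)/2111 = 4477*(1/2111) = 4477/2111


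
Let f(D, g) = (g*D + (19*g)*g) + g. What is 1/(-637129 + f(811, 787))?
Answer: 1/11769926 ≈ 8.4962e-8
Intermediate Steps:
f(D, g) = g + 19*g² + D*g (f(D, g) = (D*g + 19*g²) + g = (19*g² + D*g) + g = g + 19*g² + D*g)
1/(-637129 + f(811, 787)) = 1/(-637129 + 787*(1 + 811 + 19*787)) = 1/(-637129 + 787*(1 + 811 + 14953)) = 1/(-637129 + 787*15765) = 1/(-637129 + 12407055) = 1/11769926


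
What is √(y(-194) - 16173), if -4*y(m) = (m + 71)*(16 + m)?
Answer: I*√86586/2 ≈ 147.13*I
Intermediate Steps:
y(m) = -(16 + m)*(71 + m)/4 (y(m) = -(m + 71)*(16 + m)/4 = -(71 + m)*(16 + m)/4 = -(16 + m)*(71 + m)/4)
√(y(-194) - 16173) = √((-284 - 87/4*(-194) - ¼*(-194)²) - 16173) = √((-284 + 8439/2 - ¼*37636) - 16173) = √((-284 + 8439/2 - 9409) - 16173) = √(-10947/2 - 16173) = √(-43293/2) = I*√86586/2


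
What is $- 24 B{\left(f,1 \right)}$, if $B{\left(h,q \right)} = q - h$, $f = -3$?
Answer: $-96$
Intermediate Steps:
$- 24 B{\left(f,1 \right)} = - 24 \left(1 - -3\right) = - 24 \left(1 + 3\right) = \left(-24\right) 4 = -96$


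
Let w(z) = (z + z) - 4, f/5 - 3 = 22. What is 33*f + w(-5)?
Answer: 4111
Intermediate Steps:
f = 125 (f = 15 + 5*22 = 15 + 110 = 125)
w(z) = -4 + 2*z (w(z) = 2*z - 4 = -4 + 2*z)
33*f + w(-5) = 33*125 + (-4 + 2*(-5)) = 4125 + (-4 - 10) = 4125 - 14 = 4111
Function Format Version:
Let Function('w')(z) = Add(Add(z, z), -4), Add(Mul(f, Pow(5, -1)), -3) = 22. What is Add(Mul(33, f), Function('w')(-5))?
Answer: 4111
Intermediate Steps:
f = 125 (f = Add(15, Mul(5, 22)) = Add(15, 110) = 125)
Function('w')(z) = Add(-4, Mul(2, z)) (Function('w')(z) = Add(Mul(2, z), -4) = Add(-4, Mul(2, z)))
Add(Mul(33, f), Function('w')(-5)) = Add(Mul(33, 125), Add(-4, Mul(2, -5))) = Add(4125, Add(-4, -10)) = Add(4125, -14) = 4111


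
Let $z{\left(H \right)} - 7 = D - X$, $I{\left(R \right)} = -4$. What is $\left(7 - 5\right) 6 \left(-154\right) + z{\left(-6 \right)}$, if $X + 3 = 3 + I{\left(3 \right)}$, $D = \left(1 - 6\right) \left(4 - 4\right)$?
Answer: $-1837$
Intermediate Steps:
$D = 0$ ($D = \left(1 - 6\right) 0 = \left(-5\right) 0 = 0$)
$X = -4$ ($X = -3 + \left(3 - 4\right) = -3 - 1 = -4$)
$z{\left(H \right)} = 11$ ($z{\left(H \right)} = 7 + \left(0 - -4\right) = 7 + \left(0 + 4\right) = 7 + 4 = 11$)
$\left(7 - 5\right) 6 \left(-154\right) + z{\left(-6 \right)} = \left(7 - 5\right) 6 \left(-154\right) + 11 = 2 \cdot 6 \left(-154\right) + 11 = 12 \left(-154\right) + 11 = -1848 + 11 = -1837$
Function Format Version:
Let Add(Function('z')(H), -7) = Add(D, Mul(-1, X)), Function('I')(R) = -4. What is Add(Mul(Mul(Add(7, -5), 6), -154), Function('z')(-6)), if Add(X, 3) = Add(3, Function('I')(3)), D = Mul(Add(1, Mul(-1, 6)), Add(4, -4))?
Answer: -1837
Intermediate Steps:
D = 0 (D = Mul(Add(1, -6), 0) = Mul(-5, 0) = 0)
X = -4 (X = Add(-3, Add(3, -4)) = Add(-3, -1) = -4)
Function('z')(H) = 11 (Function('z')(H) = Add(7, Add(0, Mul(-1, -4))) = Add(7, Add(0, 4)) = Add(7, 4) = 11)
Add(Mul(Mul(Add(7, -5), 6), -154), Function('z')(-6)) = Add(Mul(Mul(Add(7, -5), 6), -154), 11) = Add(Mul(Mul(2, 6), -154), 11) = Add(Mul(12, -154), 11) = Add(-1848, 11) = -1837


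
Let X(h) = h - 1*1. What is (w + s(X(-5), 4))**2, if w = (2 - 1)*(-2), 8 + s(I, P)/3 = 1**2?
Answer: 529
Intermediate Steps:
X(h) = -1 + h (X(h) = h - 1 = -1 + h)
s(I, P) = -21 (s(I, P) = -24 + 3*1**2 = -24 + 3*1 = -24 + 3 = -21)
w = -2 (w = 1*(-2) = -2)
(w + s(X(-5), 4))**2 = (-2 - 21)**2 = (-23)**2 = 529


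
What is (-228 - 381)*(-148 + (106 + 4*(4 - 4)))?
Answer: 25578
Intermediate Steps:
(-228 - 381)*(-148 + (106 + 4*(4 - 4))) = -609*(-148 + (106 + 4*0)) = -609*(-148 + (106 + 0)) = -609*(-148 + 106) = -609*(-42) = 25578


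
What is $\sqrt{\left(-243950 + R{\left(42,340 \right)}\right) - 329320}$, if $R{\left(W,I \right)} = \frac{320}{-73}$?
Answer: $\frac{i \sqrt{3054979190}}{73} \approx 757.15 i$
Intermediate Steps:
$R{\left(W,I \right)} = - \frac{320}{73}$ ($R{\left(W,I \right)} = 320 \left(- \frac{1}{73}\right) = - \frac{320}{73}$)
$\sqrt{\left(-243950 + R{\left(42,340 \right)}\right) - 329320} = \sqrt{\left(-243950 - \frac{320}{73}\right) - 329320} = \sqrt{- \frac{17808670}{73} - 329320} = \sqrt{- \frac{41849030}{73}} = \frac{i \sqrt{3054979190}}{73}$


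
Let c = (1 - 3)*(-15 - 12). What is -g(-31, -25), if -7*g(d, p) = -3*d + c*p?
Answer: -1257/7 ≈ -179.57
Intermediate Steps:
c = 54 (c = -2*(-27) = 54)
g(d, p) = -54*p/7 + 3*d/7 (g(d, p) = -(-3*d + 54*p)/7 = -54*p/7 + 3*d/7)
-g(-31, -25) = -(-54/7*(-25) + (3/7)*(-31)) = -(1350/7 - 93/7) = -1*1257/7 = -1257/7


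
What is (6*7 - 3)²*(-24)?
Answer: -36504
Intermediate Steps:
(6*7 - 3)²*(-24) = (42 - 3)²*(-24) = 39²*(-24) = 1521*(-24) = -36504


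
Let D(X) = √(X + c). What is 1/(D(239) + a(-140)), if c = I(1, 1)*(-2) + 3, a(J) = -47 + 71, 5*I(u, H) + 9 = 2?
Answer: 5/69 - √170/276 ≈ 0.025223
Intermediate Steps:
I(u, H) = -7/5 (I(u, H) = -9/5 + (⅕)*2 = -9/5 + ⅖ = -7/5)
a(J) = 24
c = 29/5 (c = -7/5*(-2) + 3 = 14/5 + 3 = 29/5 ≈ 5.8000)
D(X) = √(29/5 + X) (D(X) = √(X + 29/5) = √(29/5 + X))
1/(D(239) + a(-140)) = 1/(√(145 + 25*239)/5 + 24) = 1/(√(145 + 5975)/5 + 24) = 1/(√6120/5 + 24) = 1/((6*√170)/5 + 24) = 1/(6*√170/5 + 24) = 1/(24 + 6*√170/5)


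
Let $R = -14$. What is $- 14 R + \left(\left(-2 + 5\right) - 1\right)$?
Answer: $198$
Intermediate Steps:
$- 14 R + \left(\left(-2 + 5\right) - 1\right) = \left(-14\right) \left(-14\right) + \left(\left(-2 + 5\right) - 1\right) = 196 + \left(3 - 1\right) = 196 + 2 = 198$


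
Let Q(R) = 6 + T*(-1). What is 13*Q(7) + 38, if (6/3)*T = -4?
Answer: 142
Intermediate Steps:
T = -2 (T = (½)*(-4) = -2)
Q(R) = 8 (Q(R) = 6 - 2*(-1) = 6 + 2 = 8)
13*Q(7) + 38 = 13*8 + 38 = 104 + 38 = 142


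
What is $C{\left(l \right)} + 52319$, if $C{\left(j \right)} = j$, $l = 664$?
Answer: $52983$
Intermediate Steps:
$C{\left(l \right)} + 52319 = 664 + 52319 = 52983$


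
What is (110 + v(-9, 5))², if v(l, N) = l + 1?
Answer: 10404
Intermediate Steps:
v(l, N) = 1 + l
(110 + v(-9, 5))² = (110 + (1 - 9))² = (110 - 8)² = 102² = 10404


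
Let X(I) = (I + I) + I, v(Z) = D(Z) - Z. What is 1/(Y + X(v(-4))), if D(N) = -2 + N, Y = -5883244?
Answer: -1/5883250 ≈ -1.6997e-7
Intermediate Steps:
v(Z) = -2 (v(Z) = (-2 + Z) - Z = -2)
X(I) = 3*I (X(I) = 2*I + I = 3*I)
1/(Y + X(v(-4))) = 1/(-5883244 + 3*(-2)) = 1/(-5883244 - 6) = 1/(-5883250) = -1/5883250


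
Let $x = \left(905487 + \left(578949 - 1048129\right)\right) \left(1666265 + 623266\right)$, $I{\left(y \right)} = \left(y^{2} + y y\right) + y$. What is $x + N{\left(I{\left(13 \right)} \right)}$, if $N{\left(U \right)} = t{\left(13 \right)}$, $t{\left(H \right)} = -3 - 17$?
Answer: $998938401997$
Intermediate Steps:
$I{\left(y \right)} = y + 2 y^{2}$ ($I{\left(y \right)} = \left(y^{2} + y^{2}\right) + y = 2 y^{2} + y = y + 2 y^{2}$)
$t{\left(H \right)} = -20$ ($t{\left(H \right)} = -3 - 17 = -20$)
$N{\left(U \right)} = -20$
$x = 998938402017$ ($x = \left(905487 + \left(578949 - 1048129\right)\right) 2289531 = \left(905487 - 469180\right) 2289531 = 436307 \cdot 2289531 = 998938402017$)
$x + N{\left(I{\left(13 \right)} \right)} = 998938402017 - 20 = 998938401997$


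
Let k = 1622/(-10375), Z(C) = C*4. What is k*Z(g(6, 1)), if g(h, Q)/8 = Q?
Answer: -51904/10375 ≈ -5.0028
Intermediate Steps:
g(h, Q) = 8*Q
Z(C) = 4*C
k = -1622/10375 (k = 1622*(-1/10375) = -1622/10375 ≈ -0.15634)
k*Z(g(6, 1)) = -6488*8*1/10375 = -6488*8/10375 = -1622/10375*32 = -51904/10375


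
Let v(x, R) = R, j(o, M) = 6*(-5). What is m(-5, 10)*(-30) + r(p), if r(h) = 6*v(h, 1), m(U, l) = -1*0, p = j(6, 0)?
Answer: 6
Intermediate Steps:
j(o, M) = -30
p = -30
m(U, l) = 0
r(h) = 6 (r(h) = 6*1 = 6)
m(-5, 10)*(-30) + r(p) = 0*(-30) + 6 = 0 + 6 = 6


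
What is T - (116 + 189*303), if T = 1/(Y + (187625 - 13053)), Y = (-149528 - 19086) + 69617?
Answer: -4336720224/75575 ≈ -57383.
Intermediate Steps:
Y = -98997 (Y = -168614 + 69617 = -98997)
T = 1/75575 (T = 1/(-98997 + (187625 - 13053)) = 1/(-98997 + 174572) = 1/75575 ≈ 1.3232e-5)
T - (116 + 189*303) = 1/75575 - (116 + 189*303) = 1/75575 - (116 + 57267) = 1/75575 - 1*57383 = 1/75575 - 57383 = -4336720224/75575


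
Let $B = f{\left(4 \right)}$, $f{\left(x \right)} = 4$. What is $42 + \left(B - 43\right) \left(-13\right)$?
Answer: $549$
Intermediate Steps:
$B = 4$
$42 + \left(B - 43\right) \left(-13\right) = 42 + \left(4 - 43\right) \left(-13\right) = 42 - -507 = 42 + 507 = 549$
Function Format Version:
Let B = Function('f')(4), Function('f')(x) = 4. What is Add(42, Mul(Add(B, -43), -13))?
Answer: 549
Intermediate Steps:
B = 4
Add(42, Mul(Add(B, -43), -13)) = Add(42, Mul(Add(4, -43), -13)) = Add(42, Mul(-39, -13)) = Add(42, 507) = 549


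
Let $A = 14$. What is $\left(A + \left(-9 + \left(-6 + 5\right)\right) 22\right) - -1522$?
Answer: $1316$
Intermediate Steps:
$\left(A + \left(-9 + \left(-6 + 5\right)\right) 22\right) - -1522 = \left(14 + \left(-9 + \left(-6 + 5\right)\right) 22\right) - -1522 = \left(14 + \left(-9 - 1\right) 22\right) + 1522 = \left(14 - 220\right) + 1522 = -206 + 1522 = 1316$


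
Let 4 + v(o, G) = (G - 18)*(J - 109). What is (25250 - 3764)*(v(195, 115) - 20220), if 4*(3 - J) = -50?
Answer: -629400141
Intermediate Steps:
J = 31/2 (J = 3 - ¼*(-50) = 3 + 25/2 = 31/2 ≈ 15.500)
v(o, G) = 1679 - 187*G/2 (v(o, G) = -4 + (G - 18)*(31/2 - 109) = -4 + (-18 + G)*(-187/2) = -4 + (1683 - 187*G/2) = 1679 - 187*G/2)
(25250 - 3764)*(v(195, 115) - 20220) = (25250 - 3764)*((1679 - 187/2*115) - 20220) = 21486*((1679 - 21505/2) - 20220) = 21486*(-18147/2 - 20220) = 21486*(-58587/2) = -629400141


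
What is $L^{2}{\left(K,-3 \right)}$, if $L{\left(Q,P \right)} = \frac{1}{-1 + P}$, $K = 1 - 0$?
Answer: $\frac{1}{16} \approx 0.0625$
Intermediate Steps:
$K = 1$ ($K = 1 + 0 = 1$)
$L^{2}{\left(K,-3 \right)} = \left(\frac{1}{-1 - 3}\right)^{2} = \left(\frac{1}{-4}\right)^{2} = \left(- \frac{1}{4}\right)^{2} = \frac{1}{16}$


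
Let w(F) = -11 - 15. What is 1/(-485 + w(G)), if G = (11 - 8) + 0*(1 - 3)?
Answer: -1/511 ≈ -0.0019569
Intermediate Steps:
G = 3 (G = 3 + 0*(-2) = 3 + 0 = 3)
w(F) = -26
1/(-485 + w(G)) = 1/(-485 - 26) = 1/(-511) = -1/511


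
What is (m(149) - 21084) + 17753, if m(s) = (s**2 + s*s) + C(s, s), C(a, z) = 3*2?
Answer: 41077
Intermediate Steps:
C(a, z) = 6
m(s) = 6 + 2*s**2 (m(s) = (s**2 + s*s) + 6 = (s**2 + s**2) + 6 = 2*s**2 + 6 = 6 + 2*s**2)
(m(149) - 21084) + 17753 = ((6 + 2*149**2) - 21084) + 17753 = ((6 + 2*22201) - 21084) + 17753 = ((6 + 44402) - 21084) + 17753 = (44408 - 21084) + 17753 = 23324 + 17753 = 41077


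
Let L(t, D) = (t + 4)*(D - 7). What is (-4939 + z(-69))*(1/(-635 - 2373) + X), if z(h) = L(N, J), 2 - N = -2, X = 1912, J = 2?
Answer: -28635697805/3008 ≈ -9.5198e+6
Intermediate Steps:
N = 4 (N = 2 - 1*(-2) = 2 + 2 = 4)
L(t, D) = (-7 + D)*(4 + t) (L(t, D) = (4 + t)*(-7 + D) = (-7 + D)*(4 + t))
z(h) = -40 (z(h) = -28 - 7*4 + 4*2 + 2*4 = -28 - 28 + 8 + 8 = -40)
(-4939 + z(-69))*(1/(-635 - 2373) + X) = (-4939 - 40)*(1/(-635 - 2373) + 1912) = -4979*(1/(-3008) + 1912) = -4979*(-1/3008 + 1912) = -4979*5751295/3008 = -28635697805/3008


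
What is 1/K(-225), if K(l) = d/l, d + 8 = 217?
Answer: -225/209 ≈ -1.0766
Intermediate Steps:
d = 209 (d = -8 + 217 = 209)
K(l) = 209/l
1/K(-225) = 1/(209/(-225)) = 1/(209*(-1/225)) = 1/(-209/225) = -225/209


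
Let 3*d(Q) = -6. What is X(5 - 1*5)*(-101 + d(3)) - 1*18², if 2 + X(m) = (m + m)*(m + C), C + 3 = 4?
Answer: -118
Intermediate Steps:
C = 1 (C = -3 + 4 = 1)
X(m) = -2 + 2*m*(1 + m) (X(m) = -2 + (m + m)*(m + 1) = -2 + (2*m)*(1 + m) = -2 + 2*m*(1 + m))
d(Q) = -2 (d(Q) = (⅓)*(-6) = -2)
X(5 - 1*5)*(-101 + d(3)) - 1*18² = (-2 + 2*(5 - 1*5) + 2*(5 - 1*5)²)*(-101 - 2) - 1*18² = (-2 + 2*(5 - 5) + 2*(5 - 5)²)*(-103) - 1*324 = (-2 + 2*0 + 2*0²)*(-103) - 324 = (-2 + 0 + 2*0)*(-103) - 324 = (-2 + 0 + 0)*(-103) - 324 = -2*(-103) - 324 = 206 - 324 = -118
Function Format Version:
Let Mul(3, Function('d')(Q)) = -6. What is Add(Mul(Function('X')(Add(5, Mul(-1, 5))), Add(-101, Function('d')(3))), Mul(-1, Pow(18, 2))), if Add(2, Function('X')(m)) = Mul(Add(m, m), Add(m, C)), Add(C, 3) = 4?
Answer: -118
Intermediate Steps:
C = 1 (C = Add(-3, 4) = 1)
Function('X')(m) = Add(-2, Mul(2, m, Add(1, m))) (Function('X')(m) = Add(-2, Mul(Add(m, m), Add(m, 1))) = Add(-2, Mul(Mul(2, m), Add(1, m))) = Add(-2, Mul(2, m, Add(1, m))))
Function('d')(Q) = -2 (Function('d')(Q) = Mul(Rational(1, 3), -6) = -2)
Add(Mul(Function('X')(Add(5, Mul(-1, 5))), Add(-101, Function('d')(3))), Mul(-1, Pow(18, 2))) = Add(Mul(Add(-2, Mul(2, Add(5, Mul(-1, 5))), Mul(2, Pow(Add(5, Mul(-1, 5)), 2))), Add(-101, -2)), Mul(-1, Pow(18, 2))) = Add(Mul(Add(-2, Mul(2, Add(5, -5)), Mul(2, Pow(Add(5, -5), 2))), -103), Mul(-1, 324)) = Add(Mul(Add(-2, Mul(2, 0), Mul(2, Pow(0, 2))), -103), -324) = Add(Mul(Add(-2, 0, Mul(2, 0)), -103), -324) = Add(Mul(Add(-2, 0, 0), -103), -324) = Add(Mul(-2, -103), -324) = Add(206, -324) = -118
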